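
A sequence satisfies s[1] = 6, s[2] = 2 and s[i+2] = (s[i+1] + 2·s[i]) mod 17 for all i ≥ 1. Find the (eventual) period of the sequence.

We have s[1] = 6; s[2] = 2; s[3] = 14; s[4] = 1; s[5] = 12; s[6] = 14; s[7] = 4; s[8] = 15; s[9] = 6; s[10] = 2.
Since (s[9], s[10]) = (s[1], s[2]) = (6, 2) (two consecutive terms determine the rest), the sequence is periodic with period 8.

8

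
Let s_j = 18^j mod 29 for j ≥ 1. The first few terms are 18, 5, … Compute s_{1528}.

Listing terms: s_1 = 18, s_2 = 5, s_3 = 3, s_4 = 25, s_5 = 15, s_6 = 9, s_7 = 17, s_8 = 16, s_9 = 27, s_{10} = 22, s_{11} = 19, s_{12} = 23, s_{13} = 8, s_{14} = 28, s_{15} = 11, s_{16} = 24, s_{17} = 26, s_{18} = 4, s_{19} = 14, s_{20} = 20, s_{21} = 12, s_{22} = 13, s_{23} = 2, s_{24} = 7, s_{25} = 10, s_{26} = 6, s_{27} = 21, s_{28} = 1, s_{29} = 18.
Since s_{29} = s_1 = 18, the sequence is periodic with period 28.
So s_{1528} = s_{1 + ((1528-1) mod 28)} = s_{16} = 24.

24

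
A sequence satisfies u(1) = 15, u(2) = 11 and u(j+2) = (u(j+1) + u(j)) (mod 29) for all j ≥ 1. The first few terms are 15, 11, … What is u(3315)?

13

u(1) = 15; u(2) = 11; u(3) = 26; u(4) = 8; u(5) = 5; u(6) = 13; u(7) = 18; u(8) = 2; u(9) = 20; u(10) = 22; u(11) = 13; u(12) = 6; u(13) = 19; u(14) = 25; u(15) = 15; u(16) = 11.
Since (u(15), u(16)) = (u(1), u(2)) = (15, 11) (two consecutive terms determine the rest), the sequence is periodic with period 14.
(3315 - 1) mod 14 = 10, so u(3315) = u(11) = 13.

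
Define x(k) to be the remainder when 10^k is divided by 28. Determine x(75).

x(1) = 10; x(2) = 16; x(3) = 20; x(4) = 4; x(5) = 12; x(6) = 8; x(7) = 24; x(8) = 16.
Since x(8) = x(2) = 16, the sequence is eventually periodic: after a pre-period of length 1 it cycles with period 6.
For k ≥ 2, x(k) depends only on (k - 2) mod 6. (75 - 2) mod 6 = 1, so x(75) = x(3) = 20.

20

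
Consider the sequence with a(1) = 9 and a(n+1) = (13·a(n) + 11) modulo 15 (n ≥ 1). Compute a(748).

Computing terms: a(1) = 9; a(2) = 8; a(3) = 10; a(4) = 6; a(5) = 14; a(6) = 13; a(7) = 0; a(8) = 11; a(9) = 4; a(10) = 3; a(11) = 5; a(12) = 1; a(13) = 9.
The sequence repeats with period 12.
So a(748) = a(1 + ((748-1) mod 12)) = a(4) = 6.

6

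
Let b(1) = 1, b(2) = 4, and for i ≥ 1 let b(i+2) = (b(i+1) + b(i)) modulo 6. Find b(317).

2

b(1) = 1,  b(2) = 4,  b(3) = 5,  b(4) = 3,  b(5) = 2,  b(6) = 5,  b(7) = 1,  b(8) = 0,  b(9) = 1,  b(10) = 1,  b(11) = 2,  b(12) = 3,  b(13) = 5,  b(14) = 2,  b(15) = 1,  b(16) = 3,  b(17) = 4,  b(18) = 1,  b(19) = 5,  b(20) = 0,  b(21) = 5,  b(22) = 5,  b(23) = 4,  b(24) = 3,  b(25) = 1,  b(26) = 4.
The sequence repeats with period 24.
(317 - 1) mod 24 = 4, so b(317) = b(5) = 2.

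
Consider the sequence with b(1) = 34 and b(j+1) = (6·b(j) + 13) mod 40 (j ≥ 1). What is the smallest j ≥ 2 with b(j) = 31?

5

Listing terms: b(1) = 34; b(2) = 17; b(3) = 35; b(4) = 23; b(5) = 31; b(6) = 39; b(7) = 7; b(8) = 15; b(9) = 23.
Since b(9) = b(4) = 23, the sequence is eventually periodic: after a pre-period of length 3 it cycles with period 5.
The value 31 first appears (with j ≥ 2) at b(5).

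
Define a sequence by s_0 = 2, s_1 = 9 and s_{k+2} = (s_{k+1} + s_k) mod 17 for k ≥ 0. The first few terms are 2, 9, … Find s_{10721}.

7

Computing terms: s_0 = 2; s_1 = 9; s_2 = 11; s_3 = 3; s_4 = 14; s_5 = 0; s_6 = 14; s_7 = 14; s_8 = 11; s_9 = 8; s_{10} = 2; s_{11} = 10; s_{12} = 12; s_{13} = 5; s_{14} = 0; s_{15} = 5; s_{16} = 5; s_{17} = 10; s_{18} = 15; s_{19} = 8; s_{20} = 6; s_{21} = 14; s_{22} = 3; s_{23} = 0; s_{24} = 3; s_{25} = 3; s_{26} = 6; s_{27} = 9; s_{28} = 15; s_{29} = 7; s_{30} = 5; s_{31} = 12; s_{32} = 0; s_{33} = 12; s_{34} = 12; s_{35} = 7; s_{36} = 2; s_{37} = 9.
The sequence repeats with period 36.
(10721 - 0) mod 36 = 29, so s_{10721} = s_{29} = 7.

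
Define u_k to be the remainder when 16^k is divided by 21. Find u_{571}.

16

u_0 = 1, u_1 = 16, u_2 = 4, u_3 = 1.
The sequence repeats with period 3.
(571 - 0) mod 3 = 1, so u_{571} = u_1 = 16.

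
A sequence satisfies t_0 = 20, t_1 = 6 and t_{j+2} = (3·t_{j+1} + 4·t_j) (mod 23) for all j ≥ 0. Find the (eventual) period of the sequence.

22

t_0 = 20,  t_1 = 6,  t_2 = 6,  t_3 = 19,  t_4 = 12,  t_5 = 20,  t_6 = 16,  t_7 = 13,  t_8 = 11,  t_9 = 16,  t_{10} = 0,  t_{11} = 18,  t_{12} = 8,  t_{13} = 4,  t_{14} = 21,  t_{15} = 10,  t_{16} = 22,  t_{17} = 14,  t_{18} = 15,  t_{19} = 9,  t_{20} = 18,  t_{21} = 21,  t_{22} = 20,  t_{23} = 6.
Since (t_{22}, t_{23}) = (t_0, t_1) = (20, 6) (two consecutive terms determine the rest), the sequence is periodic with period 22.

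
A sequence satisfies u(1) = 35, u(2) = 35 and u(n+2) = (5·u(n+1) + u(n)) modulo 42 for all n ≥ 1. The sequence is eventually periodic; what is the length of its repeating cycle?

Listing terms: u(1) = 35,  u(2) = 35,  u(3) = 0,  u(4) = 35,  u(5) = 7,  u(6) = 28,  u(7) = 21,  u(8) = 7,  u(9) = 14,  u(10) = 35,  u(11) = 21,  u(12) = 14,  u(13) = 7,  u(14) = 7,  u(15) = 0,  u(16) = 7,  u(17) = 35,  u(18) = 14,  u(19) = 21,  u(20) = 35,  u(21) = 28,  u(22) = 7,  u(23) = 21,  u(24) = 28,  u(25) = 35,  u(26) = 35.
Since (u(25), u(26)) = (u(1), u(2)) = (35, 35) (two consecutive terms determine the rest), the sequence is periodic with period 24.

24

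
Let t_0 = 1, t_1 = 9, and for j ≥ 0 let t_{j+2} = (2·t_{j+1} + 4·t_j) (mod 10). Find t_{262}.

We have t_0 = 1, t_1 = 9, t_2 = 2, t_3 = 0, t_4 = 8, t_5 = 6, t_6 = 4, t_7 = 2, t_8 = 0.
Since (t_7, t_8) = (t_2, t_3) = (2, 0) (two consecutive terms determine the rest), the sequence is eventually periodic: after a pre-period of length 2 it cycles with period 5.
For j ≥ 2, t_j depends only on (j - 2) mod 5. (262 - 2) mod 5 = 0, so t_{262} = t_2 = 2.

2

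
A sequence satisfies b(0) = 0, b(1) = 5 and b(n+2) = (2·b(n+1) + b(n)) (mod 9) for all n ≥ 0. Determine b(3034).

Listing terms: b(0) = 0; b(1) = 5; b(2) = 1; b(3) = 7; b(4) = 6; b(5) = 1; b(6) = 8; b(7) = 8; b(8) = 6; b(9) = 2; b(10) = 1; b(11) = 4; b(12) = 0; b(13) = 4; b(14) = 8; b(15) = 2; b(16) = 3; b(17) = 8; b(18) = 1; b(19) = 1; b(20) = 3; b(21) = 7; b(22) = 8; b(23) = 5; b(24) = 0; b(25) = 5.
The sequence repeats with period 24.
So b(3034) = b(0 + ((3034-0) mod 24)) = b(10) = 1.

1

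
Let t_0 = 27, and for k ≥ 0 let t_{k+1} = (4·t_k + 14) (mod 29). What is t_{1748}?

Listing terms: t_0 = 27, t_1 = 6, t_2 = 9, t_3 = 21, t_4 = 11, t_5 = 0, t_6 = 14, t_7 = 12, t_8 = 4, t_9 = 1, t_{10} = 18, t_{11} = 28, t_{12} = 10, t_{13} = 25, t_{14} = 27.
The sequence repeats with period 14.
(1748 - 0) mod 14 = 12, so t_{1748} = t_{12} = 10.

10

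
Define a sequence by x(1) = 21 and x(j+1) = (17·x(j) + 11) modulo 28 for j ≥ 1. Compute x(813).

Computing terms: x(1) = 21; x(2) = 4; x(3) = 23; x(4) = 10; x(5) = 13; x(6) = 8; x(7) = 7; x(8) = 18; x(9) = 9; x(10) = 24; x(11) = 27; x(12) = 22; x(13) = 21.
The sequence repeats with period 12.
So x(813) = x(1 + ((813-1) mod 12)) = x(9) = 9.

9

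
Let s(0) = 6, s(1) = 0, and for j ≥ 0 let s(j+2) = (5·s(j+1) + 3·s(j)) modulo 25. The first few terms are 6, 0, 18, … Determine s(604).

Computing terms: s(0) = 6, s(1) = 0, s(2) = 18, s(3) = 15, s(4) = 4, s(5) = 15, s(6) = 12, s(7) = 5, s(8) = 11, s(9) = 20, s(10) = 8, s(11) = 0, s(12) = 24, s(13) = 20, s(14) = 22, s(15) = 20, s(16) = 16, s(17) = 15, s(18) = 23, s(19) = 10, s(20) = 19, s(21) = 0, s(22) = 7, s(23) = 10, s(24) = 21, s(25) = 10, s(26) = 13, s(27) = 20, s(28) = 14, s(29) = 5, s(30) = 17, s(31) = 0, s(32) = 1, s(33) = 5, s(34) = 3, s(35) = 5, s(36) = 9, s(37) = 10, s(38) = 2, s(39) = 15, s(40) = 6, s(41) = 0.
The sequence repeats with period 40.
So s(604) = s(0 + ((604-0) mod 40)) = s(4) = 4.

4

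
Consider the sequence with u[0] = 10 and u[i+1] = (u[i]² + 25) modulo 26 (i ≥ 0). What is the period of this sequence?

6

u[0] = 10; u[1] = 21; u[2] = 24; u[3] = 3; u[4] = 8; u[5] = 11; u[6] = 16; u[7] = 21.
Since u[7] = u[1] = 21, the sequence is eventually periodic: after a pre-period of length 1 it cycles with period 6.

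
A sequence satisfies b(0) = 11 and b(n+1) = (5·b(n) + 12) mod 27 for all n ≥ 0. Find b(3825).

10

Listing terms: b(0) = 11,  b(1) = 13,  b(2) = 23,  b(3) = 19,  b(4) = 26,  b(5) = 7,  b(6) = 20,  b(7) = 4,  b(8) = 5,  b(9) = 10,  b(10) = 8,  b(11) = 25,  b(12) = 2,  b(13) = 22,  b(14) = 14,  b(15) = 1,  b(16) = 17,  b(17) = 16,  b(18) = 11.
The sequence repeats with period 18.
(3825 - 0) mod 18 = 9, so b(3825) = b(9) = 10.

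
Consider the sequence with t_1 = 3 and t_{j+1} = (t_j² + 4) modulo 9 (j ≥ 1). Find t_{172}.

8

We have t_1 = 3; t_2 = 4; t_3 = 2; t_4 = 8; t_5 = 5; t_6 = 2.
Since t_6 = t_3 = 2, the sequence is eventually periodic: after a pre-period of length 2 it cycles with period 3.
For j ≥ 3, t_j depends only on (j - 3) mod 3. (172 - 3) mod 3 = 1, so t_{172} = t_4 = 8.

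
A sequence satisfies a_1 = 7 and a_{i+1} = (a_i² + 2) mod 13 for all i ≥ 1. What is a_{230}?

a_1 = 7,  a_2 = 12,  a_3 = 3,  a_4 = 11,  a_5 = 6,  a_6 = 12.
Since a_6 = a_2 = 12, the sequence is eventually periodic: after a pre-period of length 1 it cycles with period 4.
For i ≥ 2, a_i depends only on (i - 2) mod 4. (230 - 2) mod 4 = 0, so a_{230} = a_2 = 12.

12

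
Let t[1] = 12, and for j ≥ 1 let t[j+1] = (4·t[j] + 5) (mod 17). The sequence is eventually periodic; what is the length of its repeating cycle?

We have t[1] = 12,  t[2] = 2,  t[3] = 13,  t[4] = 6,  t[5] = 12.
The sequence repeats with period 4.

4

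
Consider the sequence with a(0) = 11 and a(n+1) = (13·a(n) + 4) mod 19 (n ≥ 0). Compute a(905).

We have a(0) = 11; a(1) = 14; a(2) = 15; a(3) = 9; a(4) = 7; a(5) = 0; a(6) = 4; a(7) = 18; a(8) = 10; a(9) = 1; a(10) = 17; a(11) = 16; a(12) = 3; a(13) = 5; a(14) = 12; a(15) = 8; a(16) = 13; a(17) = 2; a(18) = 11.
Since a(18) = a(0) = 11, the sequence is periodic with period 18.
So a(905) = a(0 + ((905-0) mod 18)) = a(5) = 0.

0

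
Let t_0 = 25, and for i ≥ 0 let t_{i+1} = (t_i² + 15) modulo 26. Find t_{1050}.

Computing terms: t_0 = 25,  t_1 = 16,  t_2 = 11,  t_3 = 6,  t_4 = 25.
The sequence repeats with period 4.
(1050 - 0) mod 4 = 2, so t_{1050} = t_2 = 11.

11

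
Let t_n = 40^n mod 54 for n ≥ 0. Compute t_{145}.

40

t_0 = 1, t_1 = 40, t_2 = 34, t_3 = 10, t_4 = 22, t_5 = 16, t_6 = 46, t_7 = 4, t_8 = 52, t_9 = 28, t_{10} = 40.
Since t_{10} = t_1 = 40, the sequence is eventually periodic: after a pre-period of length 1 it cycles with period 9.
For n ≥ 1, t_n depends only on (n - 1) mod 9. (145 - 1) mod 9 = 0, so t_{145} = t_1 = 40.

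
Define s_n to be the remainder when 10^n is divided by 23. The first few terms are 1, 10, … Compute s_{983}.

We have s_0 = 1,  s_1 = 10,  s_2 = 8,  s_3 = 11,  s_4 = 18,  s_5 = 19,  s_6 = 6,  s_7 = 14,  s_8 = 2,  s_9 = 20,  s_{10} = 16,  s_{11} = 22,  s_{12} = 13,  s_{13} = 15,  s_{14} = 12,  s_{15} = 5,  s_{16} = 4,  s_{17} = 17,  s_{18} = 9,  s_{19} = 21,  s_{20} = 3,  s_{21} = 7,  s_{22} = 1.
Since s_{22} = s_0 = 1, the sequence is periodic with period 22.
(983 - 0) mod 22 = 15, so s_{983} = s_{15} = 5.

5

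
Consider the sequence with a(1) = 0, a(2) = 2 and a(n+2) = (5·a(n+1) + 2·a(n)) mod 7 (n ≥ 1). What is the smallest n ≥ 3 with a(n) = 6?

a(1) = 0,  a(2) = 2,  a(3) = 3,  a(4) = 5,  a(5) = 3,  a(6) = 4,  a(7) = 5,  a(8) = 5,  a(9) = 0,  a(10) = 3,  a(11) = 1,  a(12) = 4,  a(13) = 1,  a(14) = 6,  a(15) = 4,  a(16) = 4,  a(17) = 0,  a(18) = 1,  a(19) = 5,  a(20) = 6,  a(21) = 5,  a(22) = 2,  a(23) = 6,  a(24) = 6,  a(25) = 0,  a(26) = 5,  a(27) = 4,  a(28) = 2,  a(29) = 4,  a(30) = 3,  a(31) = 2,  a(32) = 2,  a(33) = 0,  a(34) = 4,  a(35) = 6,  a(36) = 3,  a(37) = 6,  a(38) = 1,  a(39) = 3,  a(40) = 3,  a(41) = 0,  a(42) = 6,  a(43) = 2,  a(44) = 1,  a(45) = 2,  a(46) = 5,  a(47) = 1,  a(48) = 1,  a(49) = 0,  a(50) = 2.
The sequence repeats with period 48.
The value 6 first appears (with n ≥ 3) at a(14).

14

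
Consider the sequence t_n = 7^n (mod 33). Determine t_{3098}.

t_0 = 1; t_1 = 7; t_2 = 16; t_3 = 13; t_4 = 25; t_5 = 10; t_6 = 4; t_7 = 28; t_8 = 31; t_9 = 19; t_{10} = 1.
The sequence repeats with period 10.
So t_{3098} = t_{0 + ((3098-0) mod 10)} = t_8 = 31.

31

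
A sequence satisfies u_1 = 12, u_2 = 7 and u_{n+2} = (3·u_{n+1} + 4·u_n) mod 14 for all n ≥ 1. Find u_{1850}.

Computing terms: u_1 = 12,  u_2 = 7,  u_3 = 13,  u_4 = 11,  u_5 = 1,  u_6 = 5,  u_7 = 5,  u_8 = 7,  u_9 = 13.
Since (u_8, u_9) = (u_2, u_3) = (7, 13) (two consecutive terms determine the rest), the sequence is eventually periodic: after a pre-period of length 1 it cycles with period 6.
For n ≥ 2, u_n depends only on (n - 2) mod 6. (1850 - 2) mod 6 = 0, so u_{1850} = u_2 = 7.

7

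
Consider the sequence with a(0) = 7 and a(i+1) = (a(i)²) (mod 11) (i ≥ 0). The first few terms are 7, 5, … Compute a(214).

3

a(0) = 7,  a(1) = 5,  a(2) = 3,  a(3) = 9,  a(4) = 4,  a(5) = 5.
Since a(5) = a(1) = 5, the sequence is eventually periodic: after a pre-period of length 1 it cycles with period 4.
For i ≥ 1, a(i) depends only on (i - 1) mod 4. (214 - 1) mod 4 = 1, so a(214) = a(2) = 3.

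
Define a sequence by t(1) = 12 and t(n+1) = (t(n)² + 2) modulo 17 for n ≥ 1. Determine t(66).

4

We have t(1) = 12; t(2) = 10; t(3) = 0; t(4) = 2; t(5) = 6; t(6) = 4; t(7) = 1; t(8) = 3; t(9) = 11; t(10) = 4.
Since t(10) = t(6) = 4, the sequence is eventually periodic: after a pre-period of length 5 it cycles with period 4.
For n ≥ 6, t(n) depends only on (n - 6) mod 4. (66 - 6) mod 4 = 0, so t(66) = t(6) = 4.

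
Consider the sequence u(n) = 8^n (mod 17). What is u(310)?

We have u(1) = 8; u(2) = 13; u(3) = 2; u(4) = 16; u(5) = 9; u(6) = 4; u(7) = 15; u(8) = 1; u(9) = 8.
Since u(9) = u(1) = 8, the sequence is periodic with period 8.
So u(310) = u(1 + ((310-1) mod 8)) = u(6) = 4.

4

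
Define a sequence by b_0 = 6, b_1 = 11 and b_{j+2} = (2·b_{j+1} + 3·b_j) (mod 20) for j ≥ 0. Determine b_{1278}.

0

Computing terms: b_0 = 6; b_1 = 11; b_2 = 0; b_3 = 13; b_4 = 6; b_5 = 11.
Since (b_4, b_5) = (b_0, b_1) = (6, 11) (two consecutive terms determine the rest), the sequence is periodic with period 4.
(1278 - 0) mod 4 = 2, so b_{1278} = b_2 = 0.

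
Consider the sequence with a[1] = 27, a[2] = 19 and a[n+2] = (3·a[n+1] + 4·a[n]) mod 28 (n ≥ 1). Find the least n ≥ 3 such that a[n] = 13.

7

a[1] = 27; a[2] = 19; a[3] = 25; a[4] = 11; a[5] = 21; a[6] = 23; a[7] = 13; a[8] = 19; a[9] = 25.
Since (a[8], a[9]) = (a[2], a[3]) = (19, 25) (two consecutive terms determine the rest), the sequence is eventually periodic: after a pre-period of length 1 it cycles with period 6.
The value 13 first appears (with n ≥ 3) at a[7].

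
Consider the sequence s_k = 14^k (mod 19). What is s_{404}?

4

s_1 = 14; s_2 = 6; s_3 = 8; s_4 = 17; s_5 = 10; s_6 = 7; s_7 = 3; s_8 = 4; s_9 = 18; s_{10} = 5; s_{11} = 13; s_{12} = 11; s_{13} = 2; s_{14} = 9; s_{15} = 12; s_{16} = 16; s_{17} = 15; s_{18} = 1; s_{19} = 14.
The sequence repeats with period 18.
So s_{404} = s_{1 + ((404-1) mod 18)} = s_8 = 4.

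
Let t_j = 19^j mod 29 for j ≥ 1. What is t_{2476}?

t_1 = 19, t_2 = 13, t_3 = 15, t_4 = 24, t_5 = 21, t_6 = 22, t_7 = 12, t_8 = 25, t_9 = 11, t_{10} = 6, t_{11} = 27, t_{12} = 20, t_{13} = 3, t_{14} = 28, t_{15} = 10, t_{16} = 16, t_{17} = 14, t_{18} = 5, t_{19} = 8, t_{20} = 7, t_{21} = 17, t_{22} = 4, t_{23} = 18, t_{24} = 23, t_{25} = 2, t_{26} = 9, t_{27} = 26, t_{28} = 1, t_{29} = 19.
The sequence repeats with period 28.
(2476 - 1) mod 28 = 11, so t_{2476} = t_{12} = 20.

20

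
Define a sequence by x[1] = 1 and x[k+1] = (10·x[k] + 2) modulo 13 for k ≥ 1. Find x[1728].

x[1] = 1; x[2] = 12; x[3] = 5; x[4] = 0; x[5] = 2; x[6] = 9; x[7] = 1.
The sequence repeats with period 6.
(1728 - 1) mod 6 = 5, so x[1728] = x[6] = 9.

9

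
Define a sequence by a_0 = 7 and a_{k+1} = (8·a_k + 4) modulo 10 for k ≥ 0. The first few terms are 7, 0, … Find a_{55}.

a_0 = 7,  a_1 = 0,  a_2 = 4,  a_3 = 6,  a_4 = 2,  a_5 = 0.
Since a_5 = a_1 = 0, the sequence is eventually periodic: after a pre-period of length 1 it cycles with period 4.
For k ≥ 1, a_k depends only on (k - 1) mod 4. (55 - 1) mod 4 = 2, so a_{55} = a_3 = 6.

6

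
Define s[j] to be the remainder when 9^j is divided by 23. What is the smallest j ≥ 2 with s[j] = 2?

9

We have s[1] = 9; s[2] = 12; s[3] = 16; s[4] = 6; s[5] = 8; s[6] = 3; s[7] = 4; s[8] = 13; s[9] = 2; s[10] = 18; s[11] = 1; s[12] = 9.
The sequence repeats with period 11.
The value 2 first appears (with j ≥ 2) at s[9].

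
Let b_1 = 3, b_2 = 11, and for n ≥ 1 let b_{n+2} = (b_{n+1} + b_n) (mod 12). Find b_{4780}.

b_1 = 3, b_2 = 11, b_3 = 2, b_4 = 1, b_5 = 3, b_6 = 4, b_7 = 7, b_8 = 11, b_9 = 6, b_{10} = 5, b_{11} = 11, b_{12} = 4, b_{13} = 3, b_{14} = 7, b_{15} = 10, b_{16} = 5, b_{17} = 3, b_{18} = 8, b_{19} = 11, b_{20} = 7, b_{21} = 6, b_{22} = 1, b_{23} = 7, b_{24} = 8, b_{25} = 3, b_{26} = 11.
Since (b_{25}, b_{26}) = (b_1, b_2) = (3, 11) (two consecutive terms determine the rest), the sequence is periodic with period 24.
(4780 - 1) mod 24 = 3, so b_{4780} = b_4 = 1.

1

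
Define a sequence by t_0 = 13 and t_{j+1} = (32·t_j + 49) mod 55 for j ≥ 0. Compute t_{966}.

24

Computing terms: t_0 = 13; t_1 = 25; t_2 = 24; t_3 = 47; t_4 = 13.
The sequence repeats with period 4.
So t_{966} = t_{0 + ((966-0) mod 4)} = t_2 = 24.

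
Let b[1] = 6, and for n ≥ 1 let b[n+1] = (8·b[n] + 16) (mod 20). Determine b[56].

b[1] = 6, b[2] = 4, b[3] = 8, b[4] = 0, b[5] = 16, b[6] = 4.
Since b[6] = b[2] = 4, the sequence is eventually periodic: after a pre-period of length 1 it cycles with period 4.
For n ≥ 2, b[n] depends only on (n - 2) mod 4. (56 - 2) mod 4 = 2, so b[56] = b[4] = 0.

0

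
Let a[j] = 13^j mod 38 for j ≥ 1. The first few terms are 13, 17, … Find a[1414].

We have a[1] = 13, a[2] = 17, a[3] = 31, a[4] = 23, a[5] = 33, a[6] = 11, a[7] = 29, a[8] = 35, a[9] = 37, a[10] = 25, a[11] = 21, a[12] = 7, a[13] = 15, a[14] = 5, a[15] = 27, a[16] = 9, a[17] = 3, a[18] = 1, a[19] = 13.
The sequence repeats with period 18.
(1414 - 1) mod 18 = 9, so a[1414] = a[10] = 25.

25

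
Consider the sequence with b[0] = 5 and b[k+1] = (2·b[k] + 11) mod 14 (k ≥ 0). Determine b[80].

b[0] = 5,  b[1] = 7,  b[2] = 11,  b[3] = 5.
The sequence repeats with period 3.
(80 - 0) mod 3 = 2, so b[80] = b[2] = 11.

11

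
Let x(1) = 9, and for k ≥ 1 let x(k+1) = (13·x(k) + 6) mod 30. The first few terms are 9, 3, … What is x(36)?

We have x(1) = 9, x(2) = 3, x(3) = 15, x(4) = 21, x(5) = 9.
The sequence repeats with period 4.
(36 - 1) mod 4 = 3, so x(36) = x(4) = 21.

21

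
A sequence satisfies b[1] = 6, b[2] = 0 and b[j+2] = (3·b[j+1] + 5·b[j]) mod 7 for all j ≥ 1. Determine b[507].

Computing terms: b[1] = 6; b[2] = 0; b[3] = 2; b[4] = 6; b[5] = 0.
Since (b[4], b[5]) = (b[1], b[2]) = (6, 0) (two consecutive terms determine the rest), the sequence is periodic with period 3.
So b[507] = b[1 + ((507-1) mod 3)] = b[3] = 2.

2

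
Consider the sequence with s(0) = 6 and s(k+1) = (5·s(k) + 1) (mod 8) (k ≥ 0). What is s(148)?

Listing terms: s(0) = 6; s(1) = 7; s(2) = 4; s(3) = 5; s(4) = 2; s(5) = 3; s(6) = 0; s(7) = 1; s(8) = 6.
The sequence repeats with period 8.
So s(148) = s(0 + ((148-0) mod 8)) = s(4) = 2.

2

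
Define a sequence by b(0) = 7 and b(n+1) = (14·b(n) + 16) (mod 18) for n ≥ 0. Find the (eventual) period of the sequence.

Listing terms: b(0) = 7,  b(1) = 6,  b(2) = 10,  b(3) = 12,  b(4) = 4,  b(5) = 0,  b(6) = 16,  b(7) = 6.
Since b(7) = b(1) = 6, the sequence is eventually periodic: after a pre-period of length 1 it cycles with period 6.

6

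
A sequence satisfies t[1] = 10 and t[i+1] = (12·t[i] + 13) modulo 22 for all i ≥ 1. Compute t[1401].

5

t[1] = 10, t[2] = 1, t[3] = 3, t[4] = 5, t[5] = 7, t[6] = 9, t[7] = 11, t[8] = 13, t[9] = 15, t[10] = 17, t[11] = 19, t[12] = 21, t[13] = 1.
Since t[13] = t[2] = 1, the sequence is eventually periodic: after a pre-period of length 1 it cycles with period 11.
For i ≥ 2, t[i] depends only on (i - 2) mod 11. (1401 - 2) mod 11 = 2, so t[1401] = t[4] = 5.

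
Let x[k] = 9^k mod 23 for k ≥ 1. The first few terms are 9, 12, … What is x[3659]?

We have x[1] = 9; x[2] = 12; x[3] = 16; x[4] = 6; x[5] = 8; x[6] = 3; x[7] = 4; x[8] = 13; x[9] = 2; x[10] = 18; x[11] = 1; x[12] = 9.
The sequence repeats with period 11.
(3659 - 1) mod 11 = 6, so x[3659] = x[7] = 4.

4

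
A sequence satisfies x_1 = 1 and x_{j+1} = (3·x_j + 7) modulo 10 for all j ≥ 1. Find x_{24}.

We have x_1 = 1; x_2 = 0; x_3 = 7; x_4 = 8; x_5 = 1.
Since x_5 = x_1 = 1, the sequence is periodic with period 4.
(24 - 1) mod 4 = 3, so x_{24} = x_4 = 8.

8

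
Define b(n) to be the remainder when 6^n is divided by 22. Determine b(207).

Listing terms: b(1) = 6,  b(2) = 14,  b(3) = 18,  b(4) = 20,  b(5) = 10,  b(6) = 16,  b(7) = 8,  b(8) = 4,  b(9) = 2,  b(10) = 12,  b(11) = 6.
The sequence repeats with period 10.
(207 - 1) mod 10 = 6, so b(207) = b(7) = 8.

8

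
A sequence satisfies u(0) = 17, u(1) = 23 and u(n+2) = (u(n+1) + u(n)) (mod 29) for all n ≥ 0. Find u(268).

u(0) = 17, u(1) = 23, u(2) = 11, u(3) = 5, u(4) = 16, u(5) = 21, u(6) = 8, u(7) = 0, u(8) = 8, u(9) = 8, u(10) = 16, u(11) = 24, u(12) = 11, u(13) = 6, u(14) = 17, u(15) = 23.
The sequence repeats with period 14.
So u(268) = u(0 + ((268-0) mod 14)) = u(2) = 11.

11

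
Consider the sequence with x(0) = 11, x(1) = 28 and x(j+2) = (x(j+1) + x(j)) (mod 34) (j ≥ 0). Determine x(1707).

11

Computing terms: x(0) = 11, x(1) = 28, x(2) = 5, x(3) = 33, x(4) = 4, x(5) = 3, x(6) = 7, x(7) = 10, x(8) = 17, x(9) = 27, x(10) = 10, x(11) = 3, x(12) = 13, x(13) = 16, x(14) = 29, x(15) = 11, x(16) = 6, x(17) = 17, x(18) = 23, x(19) = 6, x(20) = 29, x(21) = 1, x(22) = 30, x(23) = 31, x(24) = 27, x(25) = 24, x(26) = 17, x(27) = 7, x(28) = 24, x(29) = 31, x(30) = 21, x(31) = 18, x(32) = 5, x(33) = 23, x(34) = 28, x(35) = 17, x(36) = 11, x(37) = 28.
Since (x(36), x(37)) = (x(0), x(1)) = (11, 28) (two consecutive terms determine the rest), the sequence is periodic with period 36.
(1707 - 0) mod 36 = 15, so x(1707) = x(15) = 11.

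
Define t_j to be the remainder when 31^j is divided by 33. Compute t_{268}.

Computing terms: t_0 = 1; t_1 = 31; t_2 = 4; t_3 = 25; t_4 = 16; t_5 = 1.
The sequence repeats with period 5.
(268 - 0) mod 5 = 3, so t_{268} = t_3 = 25.

25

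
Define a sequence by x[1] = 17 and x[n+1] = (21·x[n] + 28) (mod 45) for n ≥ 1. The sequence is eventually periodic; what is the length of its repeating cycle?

We have x[1] = 17, x[2] = 25, x[3] = 13, x[4] = 31, x[5] = 4, x[6] = 22, x[7] = 40, x[8] = 13.
Since x[8] = x[3] = 13, the sequence is eventually periodic: after a pre-period of length 2 it cycles with period 5.

5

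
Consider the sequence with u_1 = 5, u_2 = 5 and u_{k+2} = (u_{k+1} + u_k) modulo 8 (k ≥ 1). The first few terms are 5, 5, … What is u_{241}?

5

Computing terms: u_1 = 5, u_2 = 5, u_3 = 2, u_4 = 7, u_5 = 1, u_6 = 0, u_7 = 1, u_8 = 1, u_9 = 2, u_{10} = 3, u_{11} = 5, u_{12} = 0, u_{13} = 5, u_{14} = 5.
Since (u_{13}, u_{14}) = (u_1, u_2) = (5, 5) (two consecutive terms determine the rest), the sequence is periodic with period 12.
(241 - 1) mod 12 = 0, so u_{241} = u_1 = 5.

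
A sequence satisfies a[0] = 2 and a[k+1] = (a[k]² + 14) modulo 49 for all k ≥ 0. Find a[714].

2

Computing terms: a[0] = 2; a[1] = 18; a[2] = 44; a[3] = 39; a[4] = 16; a[5] = 25; a[6] = 2.
The sequence repeats with period 6.
(714 - 0) mod 6 = 0, so a[714] = a[0] = 2.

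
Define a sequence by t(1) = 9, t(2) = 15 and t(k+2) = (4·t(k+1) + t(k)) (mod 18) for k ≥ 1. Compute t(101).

Listing terms: t(1) = 9,  t(2) = 15,  t(3) = 15,  t(4) = 3,  t(5) = 9,  t(6) = 3,  t(7) = 3,  t(8) = 15,  t(9) = 9,  t(10) = 15.
The sequence repeats with period 8.
(101 - 1) mod 8 = 4, so t(101) = t(5) = 9.

9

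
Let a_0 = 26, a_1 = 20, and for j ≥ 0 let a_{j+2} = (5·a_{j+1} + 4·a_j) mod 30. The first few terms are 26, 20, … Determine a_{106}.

We have a_0 = 26; a_1 = 20; a_2 = 24; a_3 = 20; a_4 = 16; a_5 = 10; a_6 = 24; a_7 = 10; a_8 = 26; a_9 = 20.
Since (a_8, a_9) = (a_0, a_1) = (26, 20) (two consecutive terms determine the rest), the sequence is periodic with period 8.
(106 - 0) mod 8 = 2, so a_{106} = a_2 = 24.

24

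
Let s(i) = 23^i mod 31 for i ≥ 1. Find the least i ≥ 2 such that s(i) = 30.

5

s(1) = 23,  s(2) = 2,  s(3) = 15,  s(4) = 4,  s(5) = 30,  s(6) = 8,  s(7) = 29,  s(8) = 16,  s(9) = 27,  s(10) = 1,  s(11) = 23.
Since s(11) = s(1) = 23, the sequence is periodic with period 10.
The value 30 first appears (with i ≥ 2) at s(5).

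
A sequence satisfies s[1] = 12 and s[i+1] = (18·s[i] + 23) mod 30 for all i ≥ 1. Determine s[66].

29

Computing terms: s[1] = 12, s[2] = 29, s[3] = 5, s[4] = 23, s[5] = 17, s[6] = 29.
Since s[6] = s[2] = 29, the sequence is eventually periodic: after a pre-period of length 1 it cycles with period 4.
For i ≥ 2, s[i] depends only on (i - 2) mod 4. (66 - 2) mod 4 = 0, so s[66] = s[2] = 29.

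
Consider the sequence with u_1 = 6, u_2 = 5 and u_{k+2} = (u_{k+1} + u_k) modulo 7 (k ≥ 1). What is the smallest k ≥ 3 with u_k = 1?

6

Listing terms: u_1 = 6,  u_2 = 5,  u_3 = 4,  u_4 = 2,  u_5 = 6,  u_6 = 1,  u_7 = 0,  u_8 = 1,  u_9 = 1,  u_{10} = 2,  u_{11} = 3,  u_{12} = 5,  u_{13} = 1,  u_{14} = 6,  u_{15} = 0,  u_{16} = 6,  u_{17} = 6,  u_{18} = 5.
The sequence repeats with period 16.
The value 1 first appears (with k ≥ 3) at u_6.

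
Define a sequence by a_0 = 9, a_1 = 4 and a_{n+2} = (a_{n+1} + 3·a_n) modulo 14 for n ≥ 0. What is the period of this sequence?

Listing terms: a_0 = 9,  a_1 = 4,  a_2 = 3,  a_3 = 1,  a_4 = 10,  a_5 = 13,  a_6 = 1,  a_7 = 12,  a_8 = 1,  a_9 = 9,  a_{10} = 12,  a_{11} = 11,  a_{12} = 5,  a_{13} = 10,  a_{14} = 11,  a_{15} = 13,  a_{16} = 4,  a_{17} = 1,  a_{18} = 13,  a_{19} = 2,  a_{20} = 13,  a_{21} = 5,  a_{22} = 2,  a_{23} = 3,  a_{24} = 9,  a_{25} = 4.
Since (a_{24}, a_{25}) = (a_0, a_1) = (9, 4) (two consecutive terms determine the rest), the sequence is periodic with period 24.

24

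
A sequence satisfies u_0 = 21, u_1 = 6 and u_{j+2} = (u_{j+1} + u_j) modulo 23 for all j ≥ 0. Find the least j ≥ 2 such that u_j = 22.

Computing terms: u_0 = 21; u_1 = 6; u_2 = 4; u_3 = 10; u_4 = 14; u_5 = 1; u_6 = 15; u_7 = 16; u_8 = 8; u_9 = 1; u_{10} = 9; u_{11} = 10; u_{12} = 19; u_{13} = 6; u_{14} = 2; u_{15} = 8; u_{16} = 10; u_{17} = 18; u_{18} = 5; u_{19} = 0; u_{20} = 5; u_{21} = 5; u_{22} = 10; u_{23} = 15; u_{24} = 2; u_{25} = 17; u_{26} = 19; u_{27} = 13; u_{28} = 9; u_{29} = 22; u_{30} = 8; u_{31} = 7; u_{32} = 15; u_{33} = 22; u_{34} = 14; u_{35} = 13; u_{36} = 4; u_{37} = 17; u_{38} = 21; u_{39} = 15; u_{40} = 13; u_{41} = 5; u_{42} = 18; u_{43} = 0; u_{44} = 18; u_{45} = 18; u_{46} = 13; u_{47} = 8; u_{48} = 21; u_{49} = 6.
The sequence repeats with period 48.
The value 22 first appears (with j ≥ 2) at u_{29}.

29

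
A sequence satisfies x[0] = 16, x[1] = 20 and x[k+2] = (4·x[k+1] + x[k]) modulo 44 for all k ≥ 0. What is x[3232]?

8

Listing terms: x[0] = 16,  x[1] = 20,  x[2] = 8,  x[3] = 8,  x[4] = 40,  x[5] = 36,  x[6] = 8,  x[7] = 24,  x[8] = 16,  x[9] = 0,  x[10] = 16,  x[11] = 20.
Since (x[10], x[11]) = (x[0], x[1]) = (16, 20) (two consecutive terms determine the rest), the sequence is periodic with period 10.
So x[3232] = x[0 + ((3232-0) mod 10)] = x[2] = 8.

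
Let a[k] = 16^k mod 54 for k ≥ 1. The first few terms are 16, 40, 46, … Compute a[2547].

28

Computing terms: a[1] = 16, a[2] = 40, a[3] = 46, a[4] = 34, a[5] = 4, a[6] = 10, a[7] = 52, a[8] = 22, a[9] = 28, a[10] = 16.
Since a[10] = a[1] = 16, the sequence is periodic with period 9.
(2547 - 1) mod 9 = 8, so a[2547] = a[9] = 28.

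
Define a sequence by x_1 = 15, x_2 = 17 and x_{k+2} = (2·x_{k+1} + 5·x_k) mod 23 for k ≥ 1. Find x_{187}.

Listing terms: x_1 = 15; x_2 = 17; x_3 = 17; x_4 = 4; x_5 = 1; x_6 = 22; x_7 = 3; x_8 = 1; x_9 = 17; x_{10} = 16; x_{11} = 2; x_{12} = 15; x_{13} = 17.
Since (x_{12}, x_{13}) = (x_1, x_2) = (15, 17) (two consecutive terms determine the rest), the sequence is periodic with period 11.
(187 - 1) mod 11 = 10, so x_{187} = x_{11} = 2.

2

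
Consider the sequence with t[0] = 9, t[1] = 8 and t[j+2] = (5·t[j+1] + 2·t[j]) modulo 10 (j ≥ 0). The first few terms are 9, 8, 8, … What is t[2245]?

2

t[0] = 9; t[1] = 8; t[2] = 8; t[3] = 6; t[4] = 6; t[5] = 2; t[6] = 2; t[7] = 4; t[8] = 4; t[9] = 8; t[10] = 8.
Since (t[9], t[10]) = (t[1], t[2]) = (8, 8) (two consecutive terms determine the rest), the sequence is eventually periodic: after a pre-period of length 1 it cycles with period 8.
For j ≥ 1, t[j] depends only on (j - 1) mod 8. (2245 - 1) mod 8 = 4, so t[2245] = t[5] = 2.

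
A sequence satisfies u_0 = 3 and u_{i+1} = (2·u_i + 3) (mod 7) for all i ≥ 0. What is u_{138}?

3

Computing terms: u_0 = 3; u_1 = 2; u_2 = 0; u_3 = 3.
Since u_3 = u_0 = 3, the sequence is periodic with period 3.
So u_{138} = u_{0 + ((138-0) mod 3)} = u_0 = 3.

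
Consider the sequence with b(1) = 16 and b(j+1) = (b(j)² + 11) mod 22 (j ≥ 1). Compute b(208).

Computing terms: b(1) = 16; b(2) = 3; b(3) = 20; b(4) = 15; b(5) = 16.
The sequence repeats with period 4.
So b(208) = b(1 + ((208-1) mod 4)) = b(4) = 15.

15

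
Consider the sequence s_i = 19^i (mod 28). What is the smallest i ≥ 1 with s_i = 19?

Listing terms: s_0 = 1; s_1 = 19; s_2 = 25; s_3 = 27; s_4 = 9; s_5 = 3; s_6 = 1.
The sequence repeats with period 6.
The value 19 first appears (with i ≥ 1) at s_1.

1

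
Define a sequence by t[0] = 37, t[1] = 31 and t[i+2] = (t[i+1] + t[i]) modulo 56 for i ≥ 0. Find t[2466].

33

We have t[0] = 37, t[1] = 31, t[2] = 12, t[3] = 43, t[4] = 55, t[5] = 42, t[6] = 41, t[7] = 27, t[8] = 12, t[9] = 39, t[10] = 51, t[11] = 34, t[12] = 29, t[13] = 7, t[14] = 36, t[15] = 43, t[16] = 23, t[17] = 10, t[18] = 33, t[19] = 43, t[20] = 20, t[21] = 7, t[22] = 27, t[23] = 34, t[24] = 5, t[25] = 39, t[26] = 44, t[27] = 27, t[28] = 15, t[29] = 42, t[30] = 1, t[31] = 43, t[32] = 44, t[33] = 31, t[34] = 19, t[35] = 50, t[36] = 13, t[37] = 7, t[38] = 20, t[39] = 27, t[40] = 47, t[41] = 18, t[42] = 9, t[43] = 27, t[44] = 36, t[45] = 7, t[46] = 43, t[47] = 50, t[48] = 37, t[49] = 31.
The sequence repeats with period 48.
So t[2466] = t[0 + ((2466-0) mod 48)] = t[18] = 33.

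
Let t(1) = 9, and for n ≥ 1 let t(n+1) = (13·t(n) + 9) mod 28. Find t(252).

Computing terms: t(1) = 9; t(2) = 14; t(3) = 23; t(4) = 0; t(5) = 9.
The sequence repeats with period 4.
(252 - 1) mod 4 = 3, so t(252) = t(4) = 0.

0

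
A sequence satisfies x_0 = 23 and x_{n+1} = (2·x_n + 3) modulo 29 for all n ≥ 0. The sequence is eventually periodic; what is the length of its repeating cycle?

28

We have x_0 = 23; x_1 = 20; x_2 = 14; x_3 = 2; x_4 = 7; x_5 = 17; x_6 = 8; x_7 = 19; x_8 = 12; x_9 = 27; x_{10} = 28; x_{11} = 1; x_{12} = 5; x_{13} = 13; x_{14} = 0; x_{15} = 3; x_{16} = 9; x_{17} = 21; x_{18} = 16; x_{19} = 6; x_{20} = 15; x_{21} = 4; x_{22} = 11; x_{23} = 25; x_{24} = 24; x_{25} = 22; x_{26} = 18; x_{27} = 10; x_{28} = 23.
Since x_{28} = x_0 = 23, the sequence is periodic with period 28.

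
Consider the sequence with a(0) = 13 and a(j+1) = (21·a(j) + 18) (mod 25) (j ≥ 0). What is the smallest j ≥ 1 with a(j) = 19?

We have a(0) = 13; a(1) = 16; a(2) = 4; a(3) = 2; a(4) = 10; a(5) = 3; a(6) = 6; a(7) = 19; a(8) = 17; a(9) = 0; a(10) = 18; a(11) = 21; a(12) = 9; a(13) = 7; a(14) = 15; a(15) = 8; a(16) = 11; a(17) = 24; a(18) = 22; a(19) = 5; a(20) = 23; a(21) = 1; a(22) = 14; a(23) = 12; a(24) = 20; a(25) = 13.
The sequence repeats with period 25.
The value 19 first appears (with j ≥ 1) at a(7).

7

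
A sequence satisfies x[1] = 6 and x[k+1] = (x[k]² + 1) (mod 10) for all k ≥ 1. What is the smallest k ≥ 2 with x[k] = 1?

x[1] = 6, x[2] = 7, x[3] = 0, x[4] = 1, x[5] = 2, x[6] = 5, x[7] = 6.
Since x[7] = x[1] = 6, the sequence is periodic with period 6.
The value 1 first appears (with k ≥ 2) at x[4].

4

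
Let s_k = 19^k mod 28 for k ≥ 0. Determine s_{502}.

9

We have s_0 = 1, s_1 = 19, s_2 = 25, s_3 = 27, s_4 = 9, s_5 = 3, s_6 = 1.
Since s_6 = s_0 = 1, the sequence is periodic with period 6.
So s_{502} = s_{0 + ((502-0) mod 6)} = s_4 = 9.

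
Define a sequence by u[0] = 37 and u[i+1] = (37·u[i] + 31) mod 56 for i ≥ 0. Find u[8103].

30

u[0] = 37,  u[1] = 0,  u[2] = 31,  u[3] = 2,  u[4] = 49,  u[5] = 52,  u[6] = 51,  u[7] = 14,  u[8] = 45,  u[9] = 16,  u[10] = 7,  u[11] = 10,  u[12] = 9,  u[13] = 28,  u[14] = 3,  u[15] = 30,  u[16] = 21,  u[17] = 24,  u[18] = 23,  u[19] = 42,  u[20] = 17,  u[21] = 44,  u[22] = 35,  u[23] = 38,  u[24] = 37.
The sequence repeats with period 24.
(8103 - 0) mod 24 = 15, so u[8103] = u[15] = 30.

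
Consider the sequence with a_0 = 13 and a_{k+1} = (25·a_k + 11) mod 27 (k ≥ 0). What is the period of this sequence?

27

Listing terms: a_0 = 13,  a_1 = 12,  a_2 = 14,  a_3 = 10,  a_4 = 18,  a_5 = 2,  a_6 = 7,  a_7 = 24,  a_8 = 17,  a_9 = 4,  a_{10} = 3,  a_{11} = 5,  a_{12} = 1,  a_{13} = 9,  a_{14} = 20,  a_{15} = 25,  a_{16} = 15,  a_{17} = 8,  a_{18} = 22,  a_{19} = 21,  a_{20} = 23,  a_{21} = 19,  a_{22} = 0,  a_{23} = 11,  a_{24} = 16,  a_{25} = 6,  a_{26} = 26,  a_{27} = 13.
The sequence repeats with period 27.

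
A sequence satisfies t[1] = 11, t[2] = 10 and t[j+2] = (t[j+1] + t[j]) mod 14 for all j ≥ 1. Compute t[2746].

11

Listing terms: t[1] = 11,  t[2] = 10,  t[3] = 7,  t[4] = 3,  t[5] = 10,  t[6] = 13,  t[7] = 9,  t[8] = 8,  t[9] = 3,  t[10] = 11,  t[11] = 0,  t[12] = 11,  t[13] = 11,  t[14] = 8,  t[15] = 5,  t[16] = 13,  t[17] = 4,  t[18] = 3,  t[19] = 7,  t[20] = 10,  t[21] = 3,  t[22] = 13,  t[23] = 2,  t[24] = 1,  t[25] = 3,  t[26] = 4,  t[27] = 7,  t[28] = 11,  t[29] = 4,  t[30] = 1,  t[31] = 5,  t[32] = 6,  t[33] = 11,  t[34] = 3,  t[35] = 0,  t[36] = 3,  t[37] = 3,  t[38] = 6,  t[39] = 9,  t[40] = 1,  t[41] = 10,  t[42] = 11,  t[43] = 7,  t[44] = 4,  t[45] = 11,  t[46] = 1,  t[47] = 12,  t[48] = 13,  t[49] = 11,  t[50] = 10.
The sequence repeats with period 48.
So t[2746] = t[1 + ((2746-1) mod 48)] = t[10] = 11.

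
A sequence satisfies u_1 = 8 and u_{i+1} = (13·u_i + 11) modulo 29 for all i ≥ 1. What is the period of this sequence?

14

u_1 = 8; u_2 = 28; u_3 = 27; u_4 = 14; u_5 = 19; u_6 = 26; u_7 = 1; u_8 = 24; u_9 = 4; u_{10} = 5; u_{11} = 18; u_{12} = 13; u_{13} = 6; u_{14} = 2; u_{15} = 8.
The sequence repeats with period 14.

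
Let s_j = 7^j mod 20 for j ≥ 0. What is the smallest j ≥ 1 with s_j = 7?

Computing terms: s_0 = 1,  s_1 = 7,  s_2 = 9,  s_3 = 3,  s_4 = 1.
The sequence repeats with period 4.
The value 7 first appears (with j ≥ 1) at s_1.

1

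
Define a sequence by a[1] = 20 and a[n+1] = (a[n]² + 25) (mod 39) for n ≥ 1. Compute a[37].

Listing terms: a[1] = 20,  a[2] = 35,  a[3] = 2,  a[4] = 29,  a[5] = 8,  a[6] = 11,  a[7] = 29.
Since a[7] = a[4] = 29, the sequence is eventually periodic: after a pre-period of length 3 it cycles with period 3.
For n ≥ 4, a[n] depends only on (n - 4) mod 3. (37 - 4) mod 3 = 0, so a[37] = a[4] = 29.

29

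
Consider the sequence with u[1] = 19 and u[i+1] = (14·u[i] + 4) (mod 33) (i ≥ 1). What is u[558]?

0

Listing terms: u[1] = 19, u[2] = 6, u[3] = 22, u[4] = 15, u[5] = 16, u[6] = 30, u[7] = 28, u[8] = 0, u[9] = 4, u[10] = 27, u[11] = 19.
The sequence repeats with period 10.
So u[558] = u[1 + ((558-1) mod 10)] = u[8] = 0.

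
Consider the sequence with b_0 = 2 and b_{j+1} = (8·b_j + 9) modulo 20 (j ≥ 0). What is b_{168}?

Computing terms: b_0 = 2; b_1 = 5; b_2 = 9; b_3 = 1; b_4 = 17; b_5 = 5.
Since b_5 = b_1 = 5, the sequence is eventually periodic: after a pre-period of length 1 it cycles with period 4.
For j ≥ 1, b_j depends only on (j - 1) mod 4. (168 - 1) mod 4 = 3, so b_{168} = b_4 = 17.

17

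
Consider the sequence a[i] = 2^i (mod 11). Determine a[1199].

6

We have a[1] = 2, a[2] = 4, a[3] = 8, a[4] = 5, a[5] = 10, a[6] = 9, a[7] = 7, a[8] = 3, a[9] = 6, a[10] = 1, a[11] = 2.
The sequence repeats with period 10.
So a[1199] = a[1 + ((1199-1) mod 10)] = a[9] = 6.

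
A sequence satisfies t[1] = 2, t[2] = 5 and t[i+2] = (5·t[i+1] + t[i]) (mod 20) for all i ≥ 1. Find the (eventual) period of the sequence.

Listing terms: t[1] = 2; t[2] = 5; t[3] = 7; t[4] = 0; t[5] = 7; t[6] = 15; t[7] = 2; t[8] = 5.
Since (t[7], t[8]) = (t[1], t[2]) = (2, 5) (two consecutive terms determine the rest), the sequence is periodic with period 6.

6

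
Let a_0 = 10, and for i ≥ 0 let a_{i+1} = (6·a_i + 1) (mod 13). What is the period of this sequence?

Listing terms: a_0 = 10, a_1 = 9, a_2 = 3, a_3 = 6, a_4 = 11, a_5 = 2, a_6 = 0, a_7 = 1, a_8 = 7, a_9 = 4, a_{10} = 12, a_{11} = 8, a_{12} = 10.
The sequence repeats with period 12.

12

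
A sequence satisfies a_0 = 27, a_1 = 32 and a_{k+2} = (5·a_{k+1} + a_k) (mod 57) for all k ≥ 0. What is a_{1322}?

a_0 = 27; a_1 = 32; a_2 = 16; a_3 = 55; a_4 = 6; a_5 = 28; a_6 = 32; a_7 = 17; a_8 = 3; a_9 = 32; a_{10} = 49; a_{11} = 49; a_{12} = 9; a_{13} = 37; a_{14} = 23; a_{15} = 38; a_{16} = 42; a_{17} = 20; a_{18} = 28; a_{19} = 46; a_{20} = 30; a_{21} = 25; a_{22} = 41; a_{23} = 2; a_{24} = 51; a_{25} = 29; a_{26} = 25; a_{27} = 40; a_{28} = 54; a_{29} = 25; a_{30} = 8; a_{31} = 8; a_{32} = 48; a_{33} = 20; a_{34} = 34; a_{35} = 19; a_{36} = 15; a_{37} = 37; a_{38} = 29; a_{39} = 11; a_{40} = 27; a_{41} = 32.
Since (a_{40}, a_{41}) = (a_0, a_1) = (27, 32) (two consecutive terms determine the rest), the sequence is periodic with period 40.
So a_{1322} = a_{0 + ((1322-0) mod 40)} = a_2 = 16.

16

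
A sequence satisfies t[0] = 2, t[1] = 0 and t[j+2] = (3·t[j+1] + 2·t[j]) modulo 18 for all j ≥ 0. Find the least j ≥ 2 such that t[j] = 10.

We have t[0] = 2,  t[1] = 0,  t[2] = 4,  t[3] = 12,  t[4] = 8,  t[5] = 12,  t[6] = 16,  t[7] = 0,  t[8] = 14,  t[9] = 6,  t[10] = 10,  t[11] = 6,  t[12] = 2,  t[13] = 0.
The sequence repeats with period 12.
The value 10 first appears (with j ≥ 2) at t[10].

10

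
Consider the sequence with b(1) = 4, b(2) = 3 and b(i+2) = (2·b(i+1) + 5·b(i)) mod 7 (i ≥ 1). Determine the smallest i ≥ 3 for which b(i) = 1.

7

We have b(1) = 4, b(2) = 3, b(3) = 5, b(4) = 4, b(5) = 5, b(6) = 2, b(7) = 1, b(8) = 5, b(9) = 1, b(10) = 6, b(11) = 3, b(12) = 1, b(13) = 3, b(14) = 4, b(15) = 2, b(16) = 3, b(17) = 2, b(18) = 5, b(19) = 6, b(20) = 2, b(21) = 6, b(22) = 1, b(23) = 4, b(24) = 6, b(25) = 4, b(26) = 3.
The sequence repeats with period 24.
The value 1 first appears (with i ≥ 3) at b(7).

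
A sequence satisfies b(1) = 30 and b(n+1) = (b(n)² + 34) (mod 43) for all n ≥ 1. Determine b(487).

We have b(1) = 30,  b(2) = 31,  b(3) = 6,  b(4) = 27,  b(5) = 32,  b(6) = 26,  b(7) = 22,  b(8) = 2,  b(9) = 38,  b(10) = 16,  b(11) = 32.
Since b(11) = b(5) = 32, the sequence is eventually periodic: after a pre-period of length 4 it cycles with period 6.
For n ≥ 5, b(n) depends only on (n - 5) mod 6. (487 - 5) mod 6 = 2, so b(487) = b(7) = 22.

22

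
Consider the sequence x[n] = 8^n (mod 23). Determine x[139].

12

x[0] = 1, x[1] = 8, x[2] = 18, x[3] = 6, x[4] = 2, x[5] = 16, x[6] = 13, x[7] = 12, x[8] = 4, x[9] = 9, x[10] = 3, x[11] = 1.
The sequence repeats with period 11.
(139 - 0) mod 11 = 7, so x[139] = x[7] = 12.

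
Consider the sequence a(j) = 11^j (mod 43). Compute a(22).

11

a(1) = 11; a(2) = 35; a(3) = 41; a(4) = 21; a(5) = 16; a(6) = 4; a(7) = 1; a(8) = 11.
The sequence repeats with period 7.
So a(22) = a(1 + ((22-1) mod 7)) = a(1) = 11.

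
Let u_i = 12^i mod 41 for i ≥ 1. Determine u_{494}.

33

Computing terms: u_1 = 12; u_2 = 21; u_3 = 6; u_4 = 31; u_5 = 3; u_6 = 36; u_7 = 22; u_8 = 18; u_9 = 11; u_{10} = 9; u_{11} = 26; u_{12} = 25; u_{13} = 13; u_{14} = 33; u_{15} = 27; u_{16} = 37; u_{17} = 34; u_{18} = 39; u_{19} = 17; u_{20} = 40; u_{21} = 29; u_{22} = 20; u_{23} = 35; u_{24} = 10; u_{25} = 38; u_{26} = 5; u_{27} = 19; u_{28} = 23; u_{29} = 30; u_{30} = 32; u_{31} = 15; u_{32} = 16; u_{33} = 28; u_{34} = 8; u_{35} = 14; u_{36} = 4; u_{37} = 7; u_{38} = 2; u_{39} = 24; u_{40} = 1; u_{41} = 12.
Since u_{41} = u_1 = 12, the sequence is periodic with period 40.
(494 - 1) mod 40 = 13, so u_{494} = u_{14} = 33.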